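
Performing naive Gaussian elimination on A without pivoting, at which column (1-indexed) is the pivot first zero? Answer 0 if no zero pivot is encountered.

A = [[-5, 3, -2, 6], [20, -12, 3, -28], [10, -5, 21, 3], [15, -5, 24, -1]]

Naive forward elimination:
R2 <- R2 - (-4)*R1:  [  0   0  -5  -4 ]
R3 <- R3 - (-2)*R1:  [  0   1  17  15 ]
R4 <- R4 - (-3)*R1:  [  0   4  18  17 ]
Matrix at this point:
[ -5  3  -2   6 ]
[  0  0  -5  -4 ]
[  0  1  17  15 ]
[  0  4  18  17 ]
Pivot entry (2,2) is zero but row 3 has 1 in column 2 -> naive elimination stops; a row interchange (e.g. R2 <-> R3) would be required here.

first zero-pivot column = 2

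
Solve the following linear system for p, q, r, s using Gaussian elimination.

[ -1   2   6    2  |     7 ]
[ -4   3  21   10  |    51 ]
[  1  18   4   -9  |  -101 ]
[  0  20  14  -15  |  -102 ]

Forward elimination on [A|b]:
R2 <- R2 - (4)*R1:  [  0  -5  -3   2  23 ]
R3 <- R3 - (-1)*R1:  [   0   20   10   -7  -94 ]
R3 <- R3 - (-4)*R2:  [  0   0  -2   1  -2 ]
R4 <- R4 - (-4)*R2:  [   0    0    2   -7  -10 ]
R4 <- R4 - (-1)*R3:  [   0    0    0   -6  -12 ]
Row echelon form:
[ -1   2   6   2  |    7 ]
[  0  -5  -3   2  |   23 ]
[  0   0  -2   1  |   -2 ]
[  0   0   0  -6  |  -12 ]
Back-substitution:
s = (-12) / -6 = 2
r = (-2 - (1)*(2)) / -2 = 2
q = (23 - (-3)*(2) - (2)*(2)) / -5 = -5
p = (7 - (2)*(-5) - (6)*(2) - (2)*(2)) / -1 = -1

(-1, -5, 2, 2)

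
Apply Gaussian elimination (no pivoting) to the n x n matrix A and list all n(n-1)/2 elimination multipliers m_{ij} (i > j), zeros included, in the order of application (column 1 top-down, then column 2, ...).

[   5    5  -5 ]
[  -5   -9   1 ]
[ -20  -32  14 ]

Forward elimination:
R2 <- R2 - (-1)*R1:  [  0  -4  -4 ]
R3 <- R3 - (-4)*R1:  [   0  -12   -6 ]
R3 <- R3 - (3)*R2:  [ 0  0  6 ]
Multipliers (in order of application): m_{21} = -1, m_{31} = -4, m_{32} = 3

multipliers: -1, -4, 3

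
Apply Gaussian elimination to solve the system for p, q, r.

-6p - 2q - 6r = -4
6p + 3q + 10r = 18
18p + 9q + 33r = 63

(-3, 2, 3)

Forward elimination on [A|b]:
R2 <- R2 - (-1)*R1:  [  0   1   4  14 ]
R3 <- R3 - (-3)*R1:  [  0   3  15  51 ]
R3 <- R3 - (3)*R2:  [ 0  0  3  9 ]
Row echelon form:
[ -6  -2  -6  |  -4 ]
[  0   1   4  |  14 ]
[  0   0   3  |   9 ]
Back-substitution:
r = (9) / 3 = 3
q = (14 - (4)*(3)) / 1 = 2
p = (-4 - (-2)*(2) - (-6)*(3)) / -6 = -3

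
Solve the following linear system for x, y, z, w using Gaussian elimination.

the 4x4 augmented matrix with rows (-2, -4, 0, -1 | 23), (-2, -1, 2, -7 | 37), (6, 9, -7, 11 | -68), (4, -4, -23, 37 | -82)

Forward elimination on [A|b]:
R2 <- R2 - (1)*R1:  [  0   3   2  -6  14 ]
R3 <- R3 - (-3)*R1:  [  0  -3  -7   8   1 ]
R4 <- R4 - (-2)*R1:  [   0  -12  -23   35  -36 ]
R3 <- R3 - (-1)*R2:  [  0   0  -5   2  15 ]
R4 <- R4 - (-4)*R2:  [   0    0  -15   11   20 ]
R4 <- R4 - (3)*R3:  [   0    0    0    5  -25 ]
Row echelon form:
[ -2  -4   0  -1  |   23 ]
[  0   3   2  -6  |   14 ]
[  0   0  -5   2  |   15 ]
[  0   0   0   5  |  -25 ]
Back-substitution:
w = (-25) / 5 = -5
z = (15 - (2)*(-5)) / -5 = -5
y = (14 - (2)*(-5) - (-6)*(-5)) / 3 = -2
x = (23 - (-4)*(-2) - (-1)*(-5)) / -2 = -5

(-5, -2, -5, -5)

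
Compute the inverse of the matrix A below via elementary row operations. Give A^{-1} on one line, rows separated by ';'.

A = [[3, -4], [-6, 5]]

Gauss-Jordan on [A | I]:
R1 <- (1/3)*R1:  [    1  -4/3  |   1/3     0 ]
R2 <- R2 - (-6)*R1:  [  0  -3  |   2   1 ]
R2 <- (1/-3)*R2:  [    0     1  |  -2/3  -1/3 ]
R1 <- R1 - (-4/3)*R2:  [    1     0  |  -5/9  -4/9 ]
Right block of [I | A^{-1}] is the inverse:
[ -5/9  -4/9 ]
[ -2/3  -1/3 ]

inverse = [-5/9 -4/9; -2/3 -1/3]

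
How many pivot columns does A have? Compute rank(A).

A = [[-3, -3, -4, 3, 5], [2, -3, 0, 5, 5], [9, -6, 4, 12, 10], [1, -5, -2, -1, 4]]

Row reduction:
R2 <- R2 - (-2/3)*R1:  [    0    -5  -8/3     7  25/3 ]
R3 <- R3 - (-3)*R1:  [   0  -15   -8   21   25 ]
R4 <- R4 - (-1/3)*R1:  [     0     -6  -10/3      0   17/3 ]
R3 <- R3 - (3)*R2:  [ 0  0  0  0  0 ]
R4 <- R4 - (6/5)*R2:  [     0      0  -2/15  -42/5  -13/3 ]
R3 <-> R4   (pivot in column 3 was zero)
[ -3  -3     -4      3      5 ]
[  0  -5   -8/3      7   25/3 ]
[  0   0  -2/15  -42/5  -13/3 ]
[  0   0      0      0      0 ]
Row echelon form:
[ -3  -3     -4      3      5 ]
[  0  -5   -8/3      7   25/3 ]
[  0   0  -2/15  -42/5  -13/3 ]
[  0   0      0      0      0 ]
Nonzero rows / pivot columns: 3

rank(A) = 3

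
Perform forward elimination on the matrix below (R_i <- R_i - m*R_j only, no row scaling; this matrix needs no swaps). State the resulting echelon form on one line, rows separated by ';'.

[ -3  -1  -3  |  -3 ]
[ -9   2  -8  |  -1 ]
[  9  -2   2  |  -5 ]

Forward elimination:
R2 <- R2 - (3)*R1:  [ 0  5  1  8 ]
R3 <- R3 - (-3)*R1:  [   0   -5   -7  -14 ]
R3 <- R3 - (-1)*R2:  [  0   0  -6  -6 ]
Row echelon form:
[ -3  -1  -3  |  -3 ]
[  0   5   1  |   8 ]
[  0   0  -6  |  -6 ]

REF = [-3 -1 -3 -3; 0 5 1 8; 0 0 -6 -6]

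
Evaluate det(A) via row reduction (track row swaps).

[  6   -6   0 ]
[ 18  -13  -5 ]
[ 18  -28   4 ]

Forward elimination:
R2 <- R2 - (3)*R1:  [  0   5  -5 ]
R3 <- R3 - (3)*R1:  [   0  -10    4 ]
R3 <- R3 - (-2)*R2:  [  0   0  -6 ]
Upper-triangular form:
[ 6  -6   0 ]
[ 0   5  -5 ]
[ 0   0  -6 ]
det(A) = (-1)^0 * (6) * (5) * (-6) = -180  (0 row swaps -> sign +1)

det(A) = -180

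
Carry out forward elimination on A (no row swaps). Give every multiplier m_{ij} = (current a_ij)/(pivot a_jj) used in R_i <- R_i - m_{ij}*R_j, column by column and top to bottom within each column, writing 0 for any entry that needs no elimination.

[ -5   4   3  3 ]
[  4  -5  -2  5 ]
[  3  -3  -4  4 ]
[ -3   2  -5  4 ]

multipliers: -4/5, -3/5, 3/5, 1/3, 2/9, 62/21

Forward elimination:
R2 <- R2 - (-4/5)*R1:  [    0  -9/5   2/5  37/5 ]
R3 <- R3 - (-3/5)*R1:  [     0   -3/5  -11/5   29/5 ]
R4 <- R4 - (3/5)*R1:  [     0   -2/5  -34/5   11/5 ]
R3 <- R3 - (1/3)*R2:  [    0     0  -7/3  10/3 ]
R4 <- R4 - (2/9)*R2:  [     0      0  -62/9    5/9 ]
R4 <- R4 - (62/21)*R3:  [     0      0      0  -65/7 ]
Multipliers (in order of application): m_{21} = -4/5, m_{31} = -3/5, m_{41} = 3/5, m_{32} = 1/3, m_{42} = 2/9, m_{43} = 62/21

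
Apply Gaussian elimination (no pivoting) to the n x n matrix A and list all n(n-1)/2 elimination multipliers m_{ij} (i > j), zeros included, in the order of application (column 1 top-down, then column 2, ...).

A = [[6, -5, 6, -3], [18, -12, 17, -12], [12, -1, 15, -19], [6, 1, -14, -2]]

Forward elimination:
R2 <- R2 - (3)*R1:  [  0   3  -1  -3 ]
R3 <- R3 - (2)*R1:  [   0    9    3  -13 ]
R4 <- R4 - (1)*R1:  [   0    6  -20    1 ]
R3 <- R3 - (3)*R2:  [  0   0   6  -4 ]
R4 <- R4 - (2)*R2:  [   0    0  -18    7 ]
R4 <- R4 - (-3)*R3:  [  0   0   0  -5 ]
Multipliers (in order of application): m_{21} = 3, m_{31} = 2, m_{41} = 1, m_{32} = 3, m_{42} = 2, m_{43} = -3

multipliers: 3, 2, 1, 3, 2, -3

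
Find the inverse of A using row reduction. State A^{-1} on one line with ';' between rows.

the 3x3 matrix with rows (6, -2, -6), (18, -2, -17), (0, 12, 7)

inverse = [95/48 -29/48 11/48; -21/16 7/16 -1/16; 9/4 -3/4 1/4]

Gauss-Jordan on [A | I]:
R1 <- (1/6)*R1:  [    1  -1/3    -1  |   1/6     0     0 ]
R2 <- R2 - (18)*R1:  [  0   4   1  |  -3   1   0 ]
R2 <- (1/4)*R2:  [    0     1   1/4  |  -3/4   1/4     0 ]
R1 <- R1 - (-1/3)*R2:  [      1       0  -11/12  |   -1/12    1/12       0 ]
R3 <- R3 - (12)*R2:  [  0   0   4  |   9  -3   1 ]
R3 <- (1/4)*R3:  [    0     0     1  |   9/4  -3/4   1/4 ]
R1 <- R1 - (-11/12)*R3:  [      1       0       0  |   95/48  -29/48   11/48 ]
R2 <- R2 - (1/4)*R3:  [      0       1       0  |  -21/16    7/16   -1/16 ]
Right block of [I | A^{-1}] is the inverse:
[  95/48  -29/48  11/48 ]
[ -21/16    7/16  -1/16 ]
[    9/4    -3/4    1/4 ]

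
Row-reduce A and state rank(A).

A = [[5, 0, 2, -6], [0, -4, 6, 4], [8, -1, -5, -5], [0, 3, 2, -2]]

rank(A) = 4

Row reduction:
R3 <- R3 - (8/5)*R1:  [     0     -1  -41/5   23/5 ]
R3 <- R3 - (1/4)*R2:  [      0       0  -97/10    18/5 ]
R4 <- R4 - (-3/4)*R2:  [    0     0  13/2     1 ]
R4 <- R4 - (-65/97)*R3:  [      0       0       0  331/97 ]
Row echelon form:
[ 5   0       2      -6 ]
[ 0  -4       6       4 ]
[ 0   0  -97/10    18/5 ]
[ 0   0       0  331/97 ]
Nonzero rows / pivot columns: 4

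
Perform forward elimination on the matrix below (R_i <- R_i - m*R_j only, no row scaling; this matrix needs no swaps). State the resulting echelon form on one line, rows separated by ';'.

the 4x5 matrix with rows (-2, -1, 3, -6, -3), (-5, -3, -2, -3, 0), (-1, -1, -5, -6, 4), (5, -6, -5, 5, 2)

Forward elimination:
R2 <- R2 - (5/2)*R1:  [     0   -1/2  -19/2     12   15/2 ]
R3 <- R3 - (1/2)*R1:  [     0   -1/2  -13/2     -3   11/2 ]
R4 <- R4 - (-5/2)*R1:  [     0  -17/2    5/2    -10  -11/2 ]
R3 <- R3 - (1)*R2:  [   0    0    3  -15   -2 ]
R4 <- R4 - (17)*R2:  [    0     0   164  -214  -133 ]
R4 <- R4 - (164/3)*R3:  [     0      0      0    606  -71/3 ]
Row echelon form:
[ -2    -1      3   -6     -3 ]
[  0  -1/2  -19/2   12   15/2 ]
[  0     0      3  -15     -2 ]
[  0     0      0  606  -71/3 ]

REF = [-2 -1 3 -6 -3; 0 -1/2 -19/2 12 15/2; 0 0 3 -15 -2; 0 0 0 606 -71/3]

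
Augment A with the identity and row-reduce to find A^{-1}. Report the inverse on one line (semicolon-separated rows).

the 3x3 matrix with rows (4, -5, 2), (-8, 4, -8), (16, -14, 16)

inverse = [1/2 -13/24 -1/3; 0 -1/3 -1/6; -1/2 1/4 1/4]

Gauss-Jordan on [A | I]:
R1 <- (1/4)*R1:  [    1  -5/4   1/2  |   1/4     0     0 ]
R2 <- R2 - (-8)*R1:  [  0  -6  -4  |   2   1   0 ]
R3 <- R3 - (16)*R1:  [  0   6   8  |  -4   0   1 ]
R2 <- (1/-6)*R2:  [    0     1   2/3  |  -1/3  -1/6     0 ]
R1 <- R1 - (-5/4)*R2:  [     1      0    4/3  |   -1/6  -5/24      0 ]
R3 <- R3 - (6)*R2:  [  0   0   4  |  -2   1   1 ]
R3 <- (1/4)*R3:  [    0     0     1  |  -1/2   1/4   1/4 ]
R1 <- R1 - (4/3)*R3:  [      1       0       0  |     1/2  -13/24    -1/3 ]
R2 <- R2 - (2/3)*R3:  [    0     1     0  |     0  -1/3  -1/6 ]
Right block of [I | A^{-1}] is the inverse:
[  1/2  -13/24  -1/3 ]
[    0    -1/3  -1/6 ]
[ -1/2     1/4   1/4 ]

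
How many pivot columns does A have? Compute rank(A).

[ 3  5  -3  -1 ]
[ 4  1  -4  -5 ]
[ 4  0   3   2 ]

rank(A) = 3

Row reduction:
R2 <- R2 - (4/3)*R1:  [     0  -17/3      0  -11/3 ]
R3 <- R3 - (4/3)*R1:  [     0  -20/3      7   10/3 ]
R3 <- R3 - (20/17)*R2:  [      0       0       7  130/17 ]
Row echelon form:
[ 3      5  -3      -1 ]
[ 0  -17/3   0   -11/3 ]
[ 0      0   7  130/17 ]
Nonzero rows / pivot columns: 3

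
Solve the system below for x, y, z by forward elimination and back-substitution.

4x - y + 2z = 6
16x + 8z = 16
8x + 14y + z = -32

(-1, -2, 4)

Forward elimination on [A|b]:
R2 <- R2 - (4)*R1:  [  0   4   0  -8 ]
R3 <- R3 - (2)*R1:  [   0   16   -3  -44 ]
R3 <- R3 - (4)*R2:  [   0    0   -3  -12 ]
Row echelon form:
[ 4  -1   2  |    6 ]
[ 0   4   0  |   -8 ]
[ 0   0  -3  |  -12 ]
Back-substitution:
z = (-12) / -3 = 4
y = (-8) / 4 = -2
x = (6 - (-1)*(-2) - (2)*(4)) / 4 = -1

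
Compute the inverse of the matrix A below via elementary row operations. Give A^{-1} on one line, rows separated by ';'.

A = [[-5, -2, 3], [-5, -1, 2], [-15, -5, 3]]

inverse = [7/25 -9/25 -1/25; -3/5 6/5 -1/5; 2/5 1/5 -1/5]

Gauss-Jordan on [A | I]:
R1 <- (1/-5)*R1:  [    1   2/5  -3/5  |  -1/5     0     0 ]
R2 <- R2 - (-5)*R1:  [  0   1  -1  |  -1   1   0 ]
R3 <- R3 - (-15)*R1:  [  0   1  -6  |  -3   0   1 ]
R1 <- R1 - (2/5)*R2:  [    1     0  -1/5  |   1/5  -2/5     0 ]
R3 <- R3 - (1)*R2:  [  0   0  -5  |  -2  -1   1 ]
R3 <- (1/-5)*R3:  [    0     0     1  |   2/5   1/5  -1/5 ]
R1 <- R1 - (-1/5)*R3:  [     1      0      0  |   7/25  -9/25  -1/25 ]
R2 <- R2 - (-1)*R3:  [    0     1     0  |  -3/5   6/5  -1/5 ]
Right block of [I | A^{-1}] is the inverse:
[ 7/25  -9/25  -1/25 ]
[ -3/5    6/5   -1/5 ]
[  2/5    1/5   -1/5 ]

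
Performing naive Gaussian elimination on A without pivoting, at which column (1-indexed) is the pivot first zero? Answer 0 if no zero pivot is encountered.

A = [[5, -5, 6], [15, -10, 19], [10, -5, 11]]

Naive forward elimination:
R2 <- R2 - (3)*R1:  [ 0  5  1 ]
R3 <- R3 - (2)*R1:  [  0   5  -1 ]
R3 <- R3 - (1)*R2:  [  0   0  -2 ]
All pivots nonzero; naive elimination completes without hitting a zero pivot.

first zero-pivot column = 0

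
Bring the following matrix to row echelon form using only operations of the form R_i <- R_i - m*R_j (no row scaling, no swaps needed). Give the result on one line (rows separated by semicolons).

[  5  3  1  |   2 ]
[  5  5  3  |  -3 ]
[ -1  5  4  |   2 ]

Forward elimination:
R2 <- R2 - (1)*R1:  [  0   2   2  -5 ]
R3 <- R3 - (-1/5)*R1:  [    0  28/5  21/5  12/5 ]
R3 <- R3 - (14/5)*R2:  [    0     0  -7/5  82/5 ]
Row echelon form:
[ 5  3     1  |     2 ]
[ 0  2     2  |    -5 ]
[ 0  0  -7/5  |  82/5 ]

REF = [5 3 1 2; 0 2 2 -5; 0 0 -7/5 82/5]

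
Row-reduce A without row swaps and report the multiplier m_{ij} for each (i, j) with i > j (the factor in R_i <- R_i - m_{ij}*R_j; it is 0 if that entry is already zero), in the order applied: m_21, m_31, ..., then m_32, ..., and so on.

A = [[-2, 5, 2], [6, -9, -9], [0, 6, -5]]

Forward elimination:
R2 <- R2 - (-3)*R1:  [  0   6  -3 ]
R3: entry in column 1 is already 0 -> m_{31} = 0 (no row operation needed)
R3 <- R3 - (1)*R2:  [  0   0  -2 ]
Multipliers (in order of application): m_{21} = -3, m_{31} = 0, m_{32} = 1

multipliers: -3, 0, 1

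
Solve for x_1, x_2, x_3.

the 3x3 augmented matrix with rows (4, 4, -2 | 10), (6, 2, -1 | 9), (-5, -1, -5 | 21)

(1, -1, -5)

Forward elimination on [A|b]:
R2 <- R2 - (3/2)*R1:  [  0  -4   2  -6 ]
R3 <- R3 - (-5/4)*R1:  [     0      4  -15/2   67/2 ]
R3 <- R3 - (-1)*R2:  [     0      0  -11/2   55/2 ]
Row echelon form:
[ 4   4     -2  |    10 ]
[ 0  -4      2  |    -6 ]
[ 0   0  -11/2  |  55/2 ]
Back-substitution:
x_3 = (55/2) / (-11/2) = -5
x_2 = (-6 - (2)*(-5)) / -4 = -1
x_1 = (10 - (4)*(-1) - (-2)*(-5)) / 4 = 1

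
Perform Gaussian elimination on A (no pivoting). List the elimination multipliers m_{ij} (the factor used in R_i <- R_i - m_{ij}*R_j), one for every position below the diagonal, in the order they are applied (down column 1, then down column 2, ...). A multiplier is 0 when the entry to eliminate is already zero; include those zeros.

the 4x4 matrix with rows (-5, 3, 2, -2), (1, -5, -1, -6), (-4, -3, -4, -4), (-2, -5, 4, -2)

multipliers: -1/5, 4/5, 2/5, 27/22, 31/22, -89/107

Forward elimination:
R2 <- R2 - (-1/5)*R1:  [     0  -22/5   -3/5  -32/5 ]
R3 <- R3 - (4/5)*R1:  [     0  -27/5  -28/5  -12/5 ]
R4 <- R4 - (2/5)*R1:  [     0  -31/5   16/5   -6/5 ]
R3 <- R3 - (27/22)*R2:  [       0        0  -107/22    60/11 ]
R4 <- R4 - (31/22)*R2:  [     0      0  89/22  86/11 ]
R4 <- R4 - (-89/107)*R3:  [        0         0         0  1322/107 ]
Multipliers (in order of application): m_{21} = -1/5, m_{31} = 4/5, m_{41} = 2/5, m_{32} = 27/22, m_{42} = 31/22, m_{43} = -89/107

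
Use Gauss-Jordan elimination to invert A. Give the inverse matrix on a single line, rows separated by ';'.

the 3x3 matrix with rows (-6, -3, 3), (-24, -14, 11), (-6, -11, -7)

inverse = [-73/24 3/4 -1/8; 13/4 -5/6 1/12; -5/2 2/3 -1/6]

Gauss-Jordan on [A | I]:
R1 <- (1/-6)*R1:  [    1   1/2  -1/2  |  -1/6     0     0 ]
R2 <- R2 - (-24)*R1:  [  0  -2  -1  |  -4   1   0 ]
R3 <- R3 - (-6)*R1:  [   0   -8  -10  |   -1    0    1 ]
R2 <- (1/-2)*R2:  [    0     1   1/2  |     2  -1/2     0 ]
R1 <- R1 - (1/2)*R2:  [    1     0  -3/4  |  -7/6   1/4     0 ]
R3 <- R3 - (-8)*R2:  [  0   0  -6  |  15  -4   1 ]
R3 <- (1/-6)*R3:  [    0     0     1  |  -5/2   2/3  -1/6 ]
R1 <- R1 - (-3/4)*R3:  [      1       0       0  |  -73/24     3/4    -1/8 ]
R2 <- R2 - (1/2)*R3:  [    0     1     0  |  13/4  -5/6  1/12 ]
Right block of [I | A^{-1}] is the inverse:
[ -73/24   3/4  -1/8 ]
[   13/4  -5/6  1/12 ]
[   -5/2   2/3  -1/6 ]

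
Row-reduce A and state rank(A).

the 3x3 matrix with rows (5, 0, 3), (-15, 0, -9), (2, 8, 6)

Row reduction:
R2 <- R2 - (-3)*R1:  [ 0  0  0 ]
R3 <- R3 - (2/5)*R1:  [    0     8  24/5 ]
R2 <-> R3   (pivot in column 2 was zero)
[ 5  0     3 ]
[ 0  8  24/5 ]
[ 0  0     0 ]
Row echelon form:
[ 5  0     3 ]
[ 0  8  24/5 ]
[ 0  0     0 ]
Nonzero rows / pivot columns: 2

rank(A) = 2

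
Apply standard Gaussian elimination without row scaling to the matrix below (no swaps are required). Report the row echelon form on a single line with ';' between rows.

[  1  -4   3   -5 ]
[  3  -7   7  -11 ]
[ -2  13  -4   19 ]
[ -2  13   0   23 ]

Forward elimination:
R2 <- R2 - (3)*R1:  [  0   5  -2   4 ]
R3 <- R3 - (-2)*R1:  [ 0  5  2  9 ]
R4 <- R4 - (-2)*R1:  [  0   5   6  13 ]
R3 <- R3 - (1)*R2:  [ 0  0  4  5 ]
R4 <- R4 - (1)*R2:  [ 0  0  8  9 ]
R4 <- R4 - (2)*R3:  [  0   0   0  -1 ]
Row echelon form:
[ 1  -4   3  -5 ]
[ 0   5  -2   4 ]
[ 0   0   4   5 ]
[ 0   0   0  -1 ]

REF = [1 -4 3 -5; 0 5 -2 4; 0 0 4 5; 0 0 0 -1]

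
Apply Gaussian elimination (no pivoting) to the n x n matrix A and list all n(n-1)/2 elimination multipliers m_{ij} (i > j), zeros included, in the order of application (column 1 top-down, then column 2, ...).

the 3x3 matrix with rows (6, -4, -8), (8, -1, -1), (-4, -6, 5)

Forward elimination:
R2 <- R2 - (4/3)*R1:  [    0  13/3  29/3 ]
R3 <- R3 - (-2/3)*R1:  [     0  -26/3   -1/3 ]
R3 <- R3 - (-2)*R2:  [  0   0  19 ]
Multipliers (in order of application): m_{21} = 4/3, m_{31} = -2/3, m_{32} = -2

multipliers: 4/3, -2/3, -2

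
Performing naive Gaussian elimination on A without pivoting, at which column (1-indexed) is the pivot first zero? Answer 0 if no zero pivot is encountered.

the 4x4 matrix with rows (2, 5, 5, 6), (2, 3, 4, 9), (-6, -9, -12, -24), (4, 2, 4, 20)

first zero-pivot column = 3

Naive forward elimination:
R2 <- R2 - (1)*R1:  [  0  -2  -1   3 ]
R3 <- R3 - (-3)*R1:  [  0   6   3  -6 ]
R4 <- R4 - (2)*R1:  [  0  -8  -6   8 ]
R3 <- R3 - (-3)*R2:  [ 0  0  0  3 ]
R4 <- R4 - (4)*R2:  [  0   0  -2  -4 ]
Matrix at this point:
[ 2   5   5   6 ]
[ 0  -2  -1   3 ]
[ 0   0   0   3 ]
[ 0   0  -2  -4 ]
Pivot entry (3,3) is zero but row 4 has -2 in column 3 -> naive elimination stops; a row interchange (e.g. R3 <-> R4) would be required here.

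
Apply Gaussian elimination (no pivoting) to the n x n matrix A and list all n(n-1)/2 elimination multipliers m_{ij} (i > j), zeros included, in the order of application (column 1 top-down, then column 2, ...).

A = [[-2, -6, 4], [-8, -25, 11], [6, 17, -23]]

multipliers: 4, -3, 1

Forward elimination:
R2 <- R2 - (4)*R1:  [  0  -1  -5 ]
R3 <- R3 - (-3)*R1:  [   0   -1  -11 ]
R3 <- R3 - (1)*R2:  [  0   0  -6 ]
Multipliers (in order of application): m_{21} = 4, m_{31} = -3, m_{32} = 1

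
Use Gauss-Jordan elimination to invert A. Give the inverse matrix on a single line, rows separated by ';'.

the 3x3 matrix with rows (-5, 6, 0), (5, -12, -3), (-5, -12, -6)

inverse = [2/5 2/5 -1/5; 1/2 1/3 -1/6; -4/3 -1 1/3]

Gauss-Jordan on [A | I]:
R1 <- (1/-5)*R1:  [    1  -6/5     0  |  -1/5     0     0 ]
R2 <- R2 - (5)*R1:  [  0  -6  -3  |   1   1   0 ]
R3 <- R3 - (-5)*R1:  [   0  -18   -6  |   -1    0    1 ]
R2 <- (1/-6)*R2:  [    0     1   1/2  |  -1/6  -1/6     0 ]
R1 <- R1 - (-6/5)*R2:  [    1     0   3/5  |  -2/5  -1/5     0 ]
R3 <- R3 - (-18)*R2:  [  0   0   3  |  -4  -3   1 ]
R3 <- (1/3)*R3:  [    0     0     1  |  -4/3    -1   1/3 ]
R1 <- R1 - (3/5)*R3:  [    1     0     0  |   2/5   2/5  -1/5 ]
R2 <- R2 - (1/2)*R3:  [    0     1     0  |   1/2   1/3  -1/6 ]
Right block of [I | A^{-1}] is the inverse:
[  2/5  2/5  -1/5 ]
[  1/2  1/3  -1/6 ]
[ -4/3   -1   1/3 ]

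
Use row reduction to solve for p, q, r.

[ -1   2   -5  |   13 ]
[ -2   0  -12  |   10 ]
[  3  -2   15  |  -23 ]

(-5, 4, 0)

Forward elimination on [A|b]:
R2 <- R2 - (2)*R1:  [   0   -4   -2  -16 ]
R3 <- R3 - (-3)*R1:  [  0   4   0  16 ]
R3 <- R3 - (-1)*R2:  [  0   0  -2   0 ]
Row echelon form:
[ -1   2  -5  |   13 ]
[  0  -4  -2  |  -16 ]
[  0   0  -2  |    0 ]
Back-substitution:
r = (0) / -2 = 0
q = (-16 - (-2)*(0)) / -4 = 4
p = (13 - (2)*(4) - (-5)*(0)) / -1 = -5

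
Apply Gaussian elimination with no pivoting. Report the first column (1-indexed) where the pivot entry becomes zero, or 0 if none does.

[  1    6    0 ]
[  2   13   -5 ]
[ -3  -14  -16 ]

first zero-pivot column = 0

Naive forward elimination:
R2 <- R2 - (2)*R1:  [  0   1  -5 ]
R3 <- R3 - (-3)*R1:  [   0    4  -16 ]
R3 <- R3 - (4)*R2:  [ 0  0  4 ]
All pivots nonzero; naive elimination completes without hitting a zero pivot.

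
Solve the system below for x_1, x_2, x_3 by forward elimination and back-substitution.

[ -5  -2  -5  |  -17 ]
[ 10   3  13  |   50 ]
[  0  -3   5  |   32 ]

Forward elimination on [A|b]:
R2 <- R2 - (-2)*R1:  [  0  -1   3  16 ]
R3 <- R3 - (3)*R2:  [   0    0   -4  -16 ]
Row echelon form:
[ -5  -2  -5  |  -17 ]
[  0  -1   3  |   16 ]
[  0   0  -4  |  -16 ]
Back-substitution:
x_3 = (-16) / -4 = 4
x_2 = (16 - (3)*(4)) / -1 = -4
x_1 = (-17 - (-2)*(-4) - (-5)*(4)) / -5 = 1

(1, -4, 4)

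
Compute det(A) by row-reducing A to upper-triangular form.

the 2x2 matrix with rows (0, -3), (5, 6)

Forward elimination:
R1 <-> R2   (pivot in column 1 was zero)
[ 5   6 ]
[ 0  -3 ]
Upper-triangular form:
[ 5   6 ]
[ 0  -3 ]
det(A) = (-1)^1 * (5) * (-3) = 15  (1 row swap -> sign -1)

det(A) = 15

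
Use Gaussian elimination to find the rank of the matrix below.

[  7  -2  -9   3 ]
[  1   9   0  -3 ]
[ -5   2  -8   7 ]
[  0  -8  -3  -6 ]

Row reduction:
R2 <- R2 - (1/7)*R1:  [     0   65/7    9/7  -24/7 ]
R3 <- R3 - (-5/7)*R1:  [      0     4/7  -101/7    64/7 ]
R3 <- R3 - (4/65)*R2:  [       0        0  -943/65   608/65 ]
R4 <- R4 - (-56/65)*R2:  [       0        0  -123/65  -582/65 ]
R4 <- R4 - (3/23)*R3:  [       0        0        0  -234/23 ]
Row echelon form:
[ 7    -2       -9        3 ]
[ 0  65/7      9/7    -24/7 ]
[ 0     0  -943/65   608/65 ]
[ 0     0        0  -234/23 ]
Nonzero rows / pivot columns: 4

rank(A) = 4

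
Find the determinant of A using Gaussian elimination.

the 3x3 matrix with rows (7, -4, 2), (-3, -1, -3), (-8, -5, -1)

Forward elimination:
R2 <- R2 - (-3/7)*R1:  [     0  -19/7  -15/7 ]
R3 <- R3 - (-8/7)*R1:  [     0  -67/7    9/7 ]
R3 <- R3 - (67/19)*R2:  [      0       0  168/19 ]
Upper-triangular form:
[ 7     -4       2 ]
[ 0  -19/7   -15/7 ]
[ 0      0  168/19 ]
det(A) = (-1)^0 * (7) * (-19/7) * (168/19) = -168  (0 row swaps -> sign +1)

det(A) = -168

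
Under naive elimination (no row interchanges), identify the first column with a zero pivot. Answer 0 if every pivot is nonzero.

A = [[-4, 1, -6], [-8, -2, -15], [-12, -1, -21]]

Naive forward elimination:
R2 <- R2 - (2)*R1:  [  0  -4  -3 ]
R3 <- R3 - (3)*R1:  [  0  -4  -3 ]
R3 <- R3 - (1)*R2:  [ 0  0  0 ]
Matrix at this point:
[ -4   1  -6 ]
[  0  -4  -3 ]
[  0   0   0 ]
Pivot entry (3,3) in the last row is zero and there are no rows below to swap with -> zero pivot in column 3 (A is singular).

first zero-pivot column = 3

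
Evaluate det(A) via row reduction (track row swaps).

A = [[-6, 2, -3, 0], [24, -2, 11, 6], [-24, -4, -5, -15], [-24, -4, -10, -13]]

det(A) = 180

Forward elimination:
R2 <- R2 - (-4)*R1:  [  0   6  -1   6 ]
R3 <- R3 - (4)*R1:  [   0  -12    7  -15 ]
R4 <- R4 - (4)*R1:  [   0  -12    2  -13 ]
R3 <- R3 - (-2)*R2:  [  0   0   5  -3 ]
R4 <- R4 - (-2)*R2:  [  0   0   0  -1 ]
Upper-triangular form:
[ -6  2  -3   0 ]
[  0  6  -1   6 ]
[  0  0   5  -3 ]
[  0  0   0  -1 ]
det(A) = (-1)^0 * (-6) * (6) * (5) * (-1) = 180  (0 row swaps -> sign +1)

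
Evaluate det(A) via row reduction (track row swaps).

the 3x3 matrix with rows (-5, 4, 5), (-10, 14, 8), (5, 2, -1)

Forward elimination:
R2 <- R2 - (2)*R1:  [  0   6  -2 ]
R3 <- R3 - (-1)*R1:  [ 0  6  4 ]
R3 <- R3 - (1)*R2:  [ 0  0  6 ]
Upper-triangular form:
[ -5  4   5 ]
[  0  6  -2 ]
[  0  0   6 ]
det(A) = (-1)^0 * (-5) * (6) * (6) = -180  (0 row swaps -> sign +1)

det(A) = -180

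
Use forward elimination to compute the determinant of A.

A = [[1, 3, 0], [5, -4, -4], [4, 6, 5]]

Forward elimination:
R2 <- R2 - (5)*R1:  [   0  -19   -4 ]
R3 <- R3 - (4)*R1:  [  0  -6   5 ]
R3 <- R3 - (6/19)*R2:  [      0       0  119/19 ]
Upper-triangular form:
[ 1    3       0 ]
[ 0  -19      -4 ]
[ 0    0  119/19 ]
det(A) = (-1)^0 * (1) * (-19) * (119/19) = -119  (0 row swaps -> sign +1)

det(A) = -119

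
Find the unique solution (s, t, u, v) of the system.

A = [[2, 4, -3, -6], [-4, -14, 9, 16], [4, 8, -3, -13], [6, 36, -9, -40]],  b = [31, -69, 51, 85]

Forward elimination on [A|b]:
R2 <- R2 - (-2)*R1:  [  0  -6   3   4  -7 ]
R3 <- R3 - (2)*R1:  [   0    0    3   -1  -11 ]
R4 <- R4 - (3)*R1:  [   0   24    0  -22   -8 ]
R4 <- R4 - (-4)*R2:  [   0    0   12   -6  -36 ]
R4 <- R4 - (4)*R3:  [  0   0   0  -2   8 ]
Row echelon form:
[ 2   4  -3  -6  |   31 ]
[ 0  -6   3   4  |   -7 ]
[ 0   0   3  -1  |  -11 ]
[ 0   0   0  -2  |    8 ]
Back-substitution:
v = (8) / -2 = -4
u = (-11 - (-1)*(-4)) / 3 = -5
t = (-7 - (3)*(-5) - (4)*(-4)) / -6 = -4
s = (31 - (4)*(-4) - (-3)*(-5) - (-6)*(-4)) / 2 = 4

(4, -4, -5, -4)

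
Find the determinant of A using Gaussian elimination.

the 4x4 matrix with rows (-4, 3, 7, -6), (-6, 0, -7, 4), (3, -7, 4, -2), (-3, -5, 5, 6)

det(A) = 4960

Forward elimination:
R2 <- R2 - (3/2)*R1:  [     0   -9/2  -35/2     13 ]
R3 <- R3 - (-3/4)*R1:  [     0  -19/4   37/4  -13/2 ]
R4 <- R4 - (3/4)*R1:  [     0  -29/4   -1/4   21/2 ]
R3 <- R3 - (19/18)*R2:  [      0       0  499/18  -182/9 ]
R4 <- R4 - (29/18)*R2:  [      0       0  503/18   -94/9 ]
R4 <- R4 - (503/499)*R3:  [        0         0         0  4960/499 ]
Upper-triangular form:
[ -4     3       7        -6 ]
[  0  -9/2   -35/2        13 ]
[  0     0  499/18    -182/9 ]
[  0     0       0  4960/499 ]
det(A) = (-1)^0 * (-4) * (-9/2) * (499/18) * (4960/499) = 4960  (0 row swaps -> sign +1)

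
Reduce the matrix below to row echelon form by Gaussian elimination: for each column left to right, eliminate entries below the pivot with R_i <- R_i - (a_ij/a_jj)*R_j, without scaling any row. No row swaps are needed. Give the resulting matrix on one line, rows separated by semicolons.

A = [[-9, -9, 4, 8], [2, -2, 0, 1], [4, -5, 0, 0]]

REF = [-9 -9 4 8; 0 -4 8/9 25/9; 0 0 -2/9 -97/36]

Forward elimination:
R2 <- R2 - (-2/9)*R1:  [    0    -4   8/9  25/9 ]
R3 <- R3 - (-4/9)*R1:  [    0    -9  16/9  32/9 ]
R3 <- R3 - (9/4)*R2:  [      0       0    -2/9  -97/36 ]
Row echelon form:
[ -9  -9     4       8 ]
[  0  -4   8/9    25/9 ]
[  0   0  -2/9  -97/36 ]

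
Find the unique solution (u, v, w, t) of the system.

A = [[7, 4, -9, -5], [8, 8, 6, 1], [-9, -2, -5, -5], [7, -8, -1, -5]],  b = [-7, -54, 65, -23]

Forward elimination on [A|b]:
R2 <- R2 - (8/7)*R1:  [     0   24/7  114/7   47/7    -46 ]
R3 <- R3 - (-9/7)*R1:  [      0    22/7  -116/7   -80/7      56 ]
R4 <- R4 - (1)*R1:  [   0  -12    8    0  -16 ]
R3 <- R3 - (11/12)*R2:  [       0        0    -63/2  -211/12    589/6 ]
R4 <- R4 - (-7/2)*R2:  [    0     0    65  47/2  -177 ]
R4 <- R4 - (-130/63)*R3:  [         0          0          0  -2416/189   4832/189 ]
Row echelon form:
[ 7     4     -9         -5  |        -7 ]
[ 0  24/7  114/7       47/7  |       -46 ]
[ 0     0  -63/2    -211/12  |     589/6 ]
[ 0     0      0  -2416/189  |  4832/189 ]
Back-substitution:
t = (4832/189) / (-2416/189) = -2
w = (589/6 - (-211/12)*(-2)) / (-63/2) = -2
v = (-46 - (114/7)*(-2) - (47/7)*(-2)) / (24/7) = 0
u = (-7 - (4)*(0) - (-9)*(-2) - (-5)*(-2)) / 7 = -5

(-5, 0, -2, -2)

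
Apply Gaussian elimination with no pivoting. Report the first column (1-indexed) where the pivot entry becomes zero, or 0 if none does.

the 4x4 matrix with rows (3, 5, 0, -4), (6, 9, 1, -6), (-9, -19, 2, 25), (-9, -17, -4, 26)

Naive forward elimination:
R2 <- R2 - (2)*R1:  [  0  -1   1   2 ]
R3 <- R3 - (-3)*R1:  [  0  -4   2  13 ]
R4 <- R4 - (-3)*R1:  [  0  -2  -4  14 ]
R3 <- R3 - (4)*R2:  [  0   0  -2   5 ]
R4 <- R4 - (2)*R2:  [  0   0  -6  10 ]
R4 <- R4 - (3)*R3:  [  0   0   0  -5 ]
All pivots nonzero; naive elimination completes without hitting a zero pivot.

first zero-pivot column = 0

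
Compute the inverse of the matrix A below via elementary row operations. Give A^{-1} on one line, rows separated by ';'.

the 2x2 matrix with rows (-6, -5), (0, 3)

inverse = [-1/6 -5/18; 0 1/3]

Gauss-Jordan on [A | I]:
R1 <- (1/-6)*R1:  [    1   5/6  |  -1/6     0 ]
R2 <- (1/3)*R2:  [   0    1  |    0  1/3 ]
R1 <- R1 - (5/6)*R2:  [     1      0  |   -1/6  -5/18 ]
Right block of [I | A^{-1}] is the inverse:
[ -1/6  -5/18 ]
[    0    1/3 ]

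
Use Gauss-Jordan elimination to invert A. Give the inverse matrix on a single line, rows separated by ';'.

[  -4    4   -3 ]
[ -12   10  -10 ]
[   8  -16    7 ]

Gauss-Jordan on [A | I]:
R1 <- (1/-4)*R1:  [    1    -1   3/4  |  -1/4     0     0 ]
R2 <- R2 - (-12)*R1:  [  0  -2  -1  |  -3   1   0 ]
R3 <- R3 - (8)*R1:  [  0  -8   1  |   2   0   1 ]
R2 <- (1/-2)*R2:  [    0     1   1/2  |   3/2  -1/2     0 ]
R1 <- R1 - (-1)*R2:  [    1     0   5/4  |   5/4  -1/2     0 ]
R3 <- R3 - (-8)*R2:  [  0   0   5  |  14  -4   1 ]
R3 <- (1/5)*R3:  [    0     0     1  |  14/5  -4/5   1/5 ]
R1 <- R1 - (5/4)*R3:  [    1     0     0  |  -9/4   1/2  -1/4 ]
R2 <- R2 - (1/2)*R3:  [     0      1      0  |   1/10  -1/10  -1/10 ]
Right block of [I | A^{-1}] is the inverse:
[ -9/4    1/2   -1/4 ]
[ 1/10  -1/10  -1/10 ]
[ 14/5   -4/5    1/5 ]

inverse = [-9/4 1/2 -1/4; 1/10 -1/10 -1/10; 14/5 -4/5 1/5]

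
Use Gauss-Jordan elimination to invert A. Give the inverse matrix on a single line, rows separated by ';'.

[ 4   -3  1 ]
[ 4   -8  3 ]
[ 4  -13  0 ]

Gauss-Jordan on [A | I]:
R1 <- (1/4)*R1:  [    1  -3/4   1/4  |   1/4     0     0 ]
R2 <- R2 - (4)*R1:  [  0  -5   2  |  -1   1   0 ]
R3 <- R3 - (4)*R1:  [   0  -10   -1  |   -1    0    1 ]
R2 <- (1/-5)*R2:  [    0     1  -2/5  |   1/5  -1/5     0 ]
R1 <- R1 - (-3/4)*R2:  [     1      0  -1/20  |    2/5  -3/20      0 ]
R3 <- R3 - (-10)*R2:  [  0   0  -5  |   1  -2   1 ]
R3 <- (1/-5)*R3:  [    0     0     1  |  -1/5   2/5  -1/5 ]
R1 <- R1 - (-1/20)*R3:  [       1        0        0  |   39/100  -13/100   -1/100 ]
R2 <- R2 - (-2/5)*R3:  [     0      1      0  |   3/25  -1/25  -2/25 ]
Right block of [I | A^{-1}] is the inverse:
[ 39/100  -13/100  -1/100 ]
[   3/25    -1/25   -2/25 ]
[   -1/5      2/5    -1/5 ]

inverse = [39/100 -13/100 -1/100; 3/25 -1/25 -2/25; -1/5 2/5 -1/5]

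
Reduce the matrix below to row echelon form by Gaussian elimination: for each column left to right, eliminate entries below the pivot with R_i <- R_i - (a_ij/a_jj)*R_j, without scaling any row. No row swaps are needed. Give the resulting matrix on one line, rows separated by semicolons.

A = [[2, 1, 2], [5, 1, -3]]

REF = [2 1 2; 0 -3/2 -8]

Forward elimination:
R2 <- R2 - (5/2)*R1:  [    0  -3/2    -8 ]
Row echelon form:
[ 2     1   2 ]
[ 0  -3/2  -8 ]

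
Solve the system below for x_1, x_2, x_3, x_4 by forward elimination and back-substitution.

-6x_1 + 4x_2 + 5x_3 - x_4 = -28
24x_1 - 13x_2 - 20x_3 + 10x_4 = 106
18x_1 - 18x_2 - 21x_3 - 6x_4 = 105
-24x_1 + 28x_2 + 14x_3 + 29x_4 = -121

Forward elimination on [A|b]:
R2 <- R2 - (-4)*R1:  [  0   3   0   6  -6 ]
R3 <- R3 - (-3)*R1:  [  0  -6  -6  -9  21 ]
R4 <- R4 - (4)*R1:  [  0  12  -6  33  -9 ]
R3 <- R3 - (-2)*R2:  [  0   0  -6   3   9 ]
R4 <- R4 - (4)*R2:  [  0   0  -6   9  15 ]
R4 <- R4 - (1)*R3:  [ 0  0  0  6  6 ]
Row echelon form:
[ -6  4   5  -1  |  -28 ]
[  0  3   0   6  |   -6 ]
[  0  0  -6   3  |    9 ]
[  0  0   0   6  |    6 ]
Back-substitution:
x_4 = (6) / 6 = 1
x_3 = (9 - (3)*(1)) / -6 = -1
x_2 = (-6 - (6)*(1)) / 3 = -4
x_1 = (-28 - (4)*(-4) - (5)*(-1) - (-1)*(1)) / -6 = 1

(1, -4, -1, 1)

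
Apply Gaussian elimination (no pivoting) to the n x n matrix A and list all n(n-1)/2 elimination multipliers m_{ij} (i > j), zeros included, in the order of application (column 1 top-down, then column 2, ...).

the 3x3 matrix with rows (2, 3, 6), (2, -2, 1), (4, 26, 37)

multipliers: 1, 2, -4

Forward elimination:
R2 <- R2 - (1)*R1:  [  0  -5  -5 ]
R3 <- R3 - (2)*R1:  [  0  20  25 ]
R3 <- R3 - (-4)*R2:  [ 0  0  5 ]
Multipliers (in order of application): m_{21} = 1, m_{31} = 2, m_{32} = -4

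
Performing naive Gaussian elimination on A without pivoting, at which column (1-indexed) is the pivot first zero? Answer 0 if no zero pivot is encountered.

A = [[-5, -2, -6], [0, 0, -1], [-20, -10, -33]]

first zero-pivot column = 2

Naive forward elimination:
R3 <- R3 - (4)*R1:  [  0  -2  -9 ]
Matrix at this point:
[ -5  -2  -6 ]
[  0   0  -1 ]
[  0  -2  -9 ]
Pivot entry (2,2) is zero but row 3 has -2 in column 2 -> naive elimination stops; a row interchange (e.g. R2 <-> R3) would be required here.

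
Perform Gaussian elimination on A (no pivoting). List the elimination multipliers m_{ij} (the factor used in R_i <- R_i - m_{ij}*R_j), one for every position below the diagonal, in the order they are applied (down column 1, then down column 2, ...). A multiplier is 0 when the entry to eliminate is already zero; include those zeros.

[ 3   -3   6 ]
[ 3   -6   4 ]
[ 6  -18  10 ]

Forward elimination:
R2 <- R2 - (1)*R1:  [  0  -3  -2 ]
R3 <- R3 - (2)*R1:  [   0  -12   -2 ]
R3 <- R3 - (4)*R2:  [ 0  0  6 ]
Multipliers (in order of application): m_{21} = 1, m_{31} = 2, m_{32} = 4

multipliers: 1, 2, 4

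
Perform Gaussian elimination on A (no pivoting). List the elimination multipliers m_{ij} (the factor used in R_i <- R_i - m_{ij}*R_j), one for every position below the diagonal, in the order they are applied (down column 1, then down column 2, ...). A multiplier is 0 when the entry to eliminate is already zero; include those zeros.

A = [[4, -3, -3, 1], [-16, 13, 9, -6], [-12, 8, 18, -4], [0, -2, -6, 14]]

multipliers: -4, -3, 0, -1, -2, -2

Forward elimination:
R2 <- R2 - (-4)*R1:  [  0   1  -3  -2 ]
R3 <- R3 - (-3)*R1:  [  0  -1   9  -1 ]
R4: entry in column 1 is already 0 -> m_{41} = 0 (no row operation needed)
R3 <- R3 - (-1)*R2:  [  0   0   6  -3 ]
R4 <- R4 - (-2)*R2:  [   0    0  -12   10 ]
R4 <- R4 - (-2)*R3:  [ 0  0  0  4 ]
Multipliers (in order of application): m_{21} = -4, m_{31} = -3, m_{41} = 0, m_{32} = -1, m_{42} = -2, m_{43} = -2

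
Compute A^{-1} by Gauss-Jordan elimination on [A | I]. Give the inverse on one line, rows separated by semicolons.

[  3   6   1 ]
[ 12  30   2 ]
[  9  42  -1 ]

inverse = [-19/12 2/3 -1/4; 5/12 -1/6 1/12; 13/4 -1 1/4]

Gauss-Jordan on [A | I]:
R1 <- (1/3)*R1:  [   1    2  1/3  |  1/3    0    0 ]
R2 <- R2 - (12)*R1:  [  0   6  -2  |  -4   1   0 ]
R3 <- R3 - (9)*R1:  [  0  24  -4  |  -3   0   1 ]
R2 <- (1/6)*R2:  [    0     1  -1/3  |  -2/3   1/6     0 ]
R1 <- R1 - (2)*R2:  [    1     0     1  |   5/3  -1/3     0 ]
R3 <- R3 - (24)*R2:  [  0   0   4  |  13  -4   1 ]
R3 <- (1/4)*R3:  [    0     0     1  |  13/4    -1   1/4 ]
R1 <- R1 - (1)*R3:  [      1       0       0  |  -19/12     2/3    -1/4 ]
R2 <- R2 - (-1/3)*R3:  [    0     1     0  |  5/12  -1/6  1/12 ]
Right block of [I | A^{-1}] is the inverse:
[ -19/12   2/3  -1/4 ]
[   5/12  -1/6  1/12 ]
[   13/4    -1   1/4 ]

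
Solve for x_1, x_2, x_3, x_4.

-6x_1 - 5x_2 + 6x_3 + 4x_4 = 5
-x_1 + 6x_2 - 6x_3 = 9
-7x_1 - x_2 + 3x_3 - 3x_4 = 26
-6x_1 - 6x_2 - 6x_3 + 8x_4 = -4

(-3, 1, 0, -2)

Forward elimination on [A|b]:
R2 <- R2 - (1/6)*R1:  [    0  41/6    -7  -2/3  49/6 ]
R3 <- R3 - (7/6)*R1:  [     0   29/6     -4  -23/3  121/6 ]
R4 <- R4 - (1)*R1:  [   0   -1  -12    4   -9 ]
R3 <- R3 - (29/41)*R2:  [       0        0    39/41  -295/41   590/41 ]
R4 <- R4 - (-6/41)*R2:  [       0        0  -534/41   160/41  -320/41 ]
R4 <- R4 - (-178/13)*R3:  [        0         0         0  -1230/13   2460/13 ]
Row echelon form:
[ -6    -5      6         4  |        5 ]
[  0  41/6     -7      -2/3  |     49/6 ]
[  0     0  39/41   -295/41  |   590/41 ]
[  0     0      0  -1230/13  |  2460/13 ]
Back-substitution:
x_4 = (2460/13) / (-1230/13) = -2
x_3 = (590/41 - (-295/41)*(-2)) / (39/41) = 0
x_2 = (49/6 - (-7)*(0) - (-2/3)*(-2)) / (41/6) = 1
x_1 = (5 - (-5)*(1) - (6)*(0) - (4)*(-2)) / -6 = -3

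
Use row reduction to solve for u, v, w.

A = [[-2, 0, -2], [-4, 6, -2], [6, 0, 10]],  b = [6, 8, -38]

Forward elimination on [A|b]:
R2 <- R2 - (2)*R1:  [  0   6   2  -4 ]
R3 <- R3 - (-3)*R1:  [   0    0    4  -20 ]
Row echelon form:
[ -2  0  -2  |    6 ]
[  0  6   2  |   -4 ]
[  0  0   4  |  -20 ]
Back-substitution:
w = (-20) / 4 = -5
v = (-4 - (2)*(-5)) / 6 = 1
u = (6 - (-2)*(-5)) / -2 = 2

(2, 1, -5)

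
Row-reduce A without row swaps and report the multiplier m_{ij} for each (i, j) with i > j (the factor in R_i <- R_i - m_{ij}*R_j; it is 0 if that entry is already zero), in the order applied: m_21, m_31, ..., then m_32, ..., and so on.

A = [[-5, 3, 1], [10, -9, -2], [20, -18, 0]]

Forward elimination:
R2 <- R2 - (-2)*R1:  [  0  -3   0 ]
R3 <- R3 - (-4)*R1:  [  0  -6   4 ]
R3 <- R3 - (2)*R2:  [ 0  0  4 ]
Multipliers (in order of application): m_{21} = -2, m_{31} = -4, m_{32} = 2

multipliers: -2, -4, 2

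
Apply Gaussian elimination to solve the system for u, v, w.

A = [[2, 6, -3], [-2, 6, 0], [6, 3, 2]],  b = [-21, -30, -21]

Forward elimination on [A|b]:
R2 <- R2 - (-1)*R1:  [   0   12   -3  -51 ]
R3 <- R3 - (3)*R1:  [   0  -15   11   42 ]
R3 <- R3 - (-5/4)*R2:  [     0      0   29/4  -87/4 ]
Row echelon form:
[ 2   6    -3  |    -21 ]
[ 0  12    -3  |    -51 ]
[ 0   0  29/4  |  -87/4 ]
Back-substitution:
w = (-87/4) / (29/4) = -3
v = (-51 - (-3)*(-3)) / 12 = -5
u = (-21 - (6)*(-5) - (-3)*(-3)) / 2 = 0

(0, -5, -3)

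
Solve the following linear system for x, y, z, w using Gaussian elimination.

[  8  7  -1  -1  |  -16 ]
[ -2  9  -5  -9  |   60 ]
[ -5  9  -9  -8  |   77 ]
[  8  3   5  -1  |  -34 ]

Forward elimination on [A|b]:
R2 <- R2 - (-1/4)*R1:  [     0   43/4  -21/4  -37/4     56 ]
R3 <- R3 - (-5/8)*R1:  [     0  107/8  -77/8  -69/8     67 ]
R4 <- R4 - (1)*R1:  [   0   -4    6    0  -18 ]
R3 <- R3 - (107/86)*R2:  [       0        0  -133/43   124/43  -115/43 ]
R4 <- R4 - (-16/43)*R2:  [       0        0   174/43  -148/43   122/43 ]
R4 <- R4 - (-174/133)*R3:  [       0        0        0   44/133  -88/133 ]
Row echelon form:
[ 8     7       -1      -1  |      -16 ]
[ 0  43/4    -21/4   -37/4  |       56 ]
[ 0     0  -133/43  124/43  |  -115/43 ]
[ 0     0        0  44/133  |  -88/133 ]
Back-substitution:
w = (-88/133) / (44/133) = -2
z = (-115/43 - (124/43)*(-2)) / (-133/43) = -1
y = (56 - (-21/4)*(-1) - (-37/4)*(-2)) / (43/4) = 3
x = (-16 - (7)*(3) - (-1)*(-1) - (-1)*(-2)) / 8 = -5

(-5, 3, -1, -2)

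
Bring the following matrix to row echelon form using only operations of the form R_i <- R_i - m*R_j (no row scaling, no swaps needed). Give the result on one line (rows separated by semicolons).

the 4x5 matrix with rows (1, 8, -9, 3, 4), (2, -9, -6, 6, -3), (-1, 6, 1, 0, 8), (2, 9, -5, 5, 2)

Forward elimination:
R2 <- R2 - (2)*R1:  [   0  -25   12    0  -11 ]
R3 <- R3 - (-1)*R1:  [  0  14  -8   3  12 ]
R4 <- R4 - (2)*R1:  [  0  -7  13  -1  -6 ]
R3 <- R3 - (-14/25)*R2:  [      0       0  -32/25       3  146/25 ]
R4 <- R4 - (7/25)*R2:  [      0       0  241/25      -1  -73/25 ]
R4 <- R4 - (-241/32)*R3:  [      0       0       0  691/32  657/16 ]
Row echelon form:
[ 1    8      -9       3       4 ]
[ 0  -25      12       0     -11 ]
[ 0    0  -32/25       3  146/25 ]
[ 0    0       0  691/32  657/16 ]

REF = [1 8 -9 3 4; 0 -25 12 0 -11; 0 0 -32/25 3 146/25; 0 0 0 691/32 657/16]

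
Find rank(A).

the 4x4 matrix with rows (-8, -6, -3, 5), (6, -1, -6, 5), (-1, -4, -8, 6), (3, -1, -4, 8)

rank(A) = 4

Row reduction:
R2 <- R2 - (-3/4)*R1:  [     0  -11/2  -33/4   35/4 ]
R3 <- R3 - (1/8)*R1:  [     0  -13/4  -61/8   43/8 ]
R4 <- R4 - (-3/8)*R1:  [     0  -13/4  -41/8   79/8 ]
R3 <- R3 - (13/22)*R2:  [     0      0  -11/4   9/44 ]
R4 <- R4 - (13/22)*R2:  [      0       0    -1/4  207/44 ]
R4 <- R4 - (1/11)*R3:  [       0        0        0  567/121 ]
Row echelon form:
[ -8     -6     -3        5 ]
[  0  -11/2  -33/4     35/4 ]
[  0      0  -11/4     9/44 ]
[  0      0      0  567/121 ]
Nonzero rows / pivot columns: 4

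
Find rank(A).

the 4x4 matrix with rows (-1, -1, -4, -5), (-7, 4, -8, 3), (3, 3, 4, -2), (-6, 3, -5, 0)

Row reduction:
R2 <- R2 - (7)*R1:  [  0  11  20  38 ]
R3 <- R3 - (-3)*R1:  [   0    0   -8  -17 ]
R4 <- R4 - (6)*R1:  [  0   9  19  30 ]
R4 <- R4 - (9/11)*R2:  [      0       0   29/11  -12/11 ]
R4 <- R4 - (-29/88)*R3:  [       0        0        0  -589/88 ]
Row echelon form:
[ -1  -1  -4       -5 ]
[  0  11  20       38 ]
[  0   0  -8      -17 ]
[  0   0   0  -589/88 ]
Nonzero rows / pivot columns: 4

rank(A) = 4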